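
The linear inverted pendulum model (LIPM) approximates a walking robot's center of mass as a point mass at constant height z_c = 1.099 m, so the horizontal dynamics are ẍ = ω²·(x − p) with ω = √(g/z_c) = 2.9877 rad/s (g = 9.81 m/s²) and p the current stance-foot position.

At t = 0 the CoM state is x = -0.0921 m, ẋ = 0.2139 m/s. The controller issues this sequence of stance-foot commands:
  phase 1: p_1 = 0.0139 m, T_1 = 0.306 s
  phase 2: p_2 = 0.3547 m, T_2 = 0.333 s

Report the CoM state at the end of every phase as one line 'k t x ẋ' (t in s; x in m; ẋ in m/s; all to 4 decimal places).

phase 1: p=0.0139, T=0.306, ωT=0.914236, cosh=1.447846, sinh=1.047023; start (x,ẋ)=(-0.092100, 0.213900) → end (x,ẋ)=(-0.064612, -0.021894)
phase 2: p=0.3547, T=0.333, ωT=0.994904, cosh=1.537112, sinh=1.167353; start (x,ẋ)=(-0.064612, -0.021894) → end (x,ẋ)=(-0.298383, -1.496087)

1 0.3060 -0.0646 -0.0219
2 0.6390 -0.2984 -1.4961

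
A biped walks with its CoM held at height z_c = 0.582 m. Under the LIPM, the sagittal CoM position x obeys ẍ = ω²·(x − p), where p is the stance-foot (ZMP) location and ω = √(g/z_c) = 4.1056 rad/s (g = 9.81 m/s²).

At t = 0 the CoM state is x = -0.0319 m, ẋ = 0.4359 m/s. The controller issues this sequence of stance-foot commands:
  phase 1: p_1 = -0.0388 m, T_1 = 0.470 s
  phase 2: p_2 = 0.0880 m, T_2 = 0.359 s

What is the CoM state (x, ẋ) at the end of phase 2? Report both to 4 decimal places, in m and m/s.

x = 1.4951, ẋ = 5.9097

phase 1: p=-0.0388, T=0.470, ωT=1.929632, cosh=3.516088, sinh=3.370887; start (x,ẋ)=(-0.031900, 0.435900) → end (x,ẋ)=(0.343355, 1.628156)
phase 2: p=0.0880, T=0.359, ωT=1.473910, cosh=2.297652, sinh=2.068624; start (x,ẋ)=(0.343355, 1.628156) → end (x,ẋ)=(1.495070, 5.909650)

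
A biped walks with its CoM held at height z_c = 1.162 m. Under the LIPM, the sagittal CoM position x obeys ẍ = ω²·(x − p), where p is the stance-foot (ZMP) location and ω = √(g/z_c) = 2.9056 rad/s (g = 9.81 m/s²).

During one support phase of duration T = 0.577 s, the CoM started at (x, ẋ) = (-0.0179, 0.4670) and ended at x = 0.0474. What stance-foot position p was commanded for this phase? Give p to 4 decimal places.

p = 0.1798

ωT = 2.9056·0.577 = 1.676531; cosh(ωT) = 2.766999, sinh(ωT) = 2.579977
x(T) = p + (x₀−p)·cosh(ωT) + (ẋ₀/ω)·sinh(ωT) ⇒ p·(1 − cosh) = x(T) − x₀·cosh − (ẋ₀/ω)·sinh
numerator   = 0.0474 − (-0.0179)·2.766999 − (0.4670/2.9056)·2.579977 = -0.317735
denominator = 1 − 2.766999 = -1.766999
p = -0.317735 / -1.766999 = 0.1798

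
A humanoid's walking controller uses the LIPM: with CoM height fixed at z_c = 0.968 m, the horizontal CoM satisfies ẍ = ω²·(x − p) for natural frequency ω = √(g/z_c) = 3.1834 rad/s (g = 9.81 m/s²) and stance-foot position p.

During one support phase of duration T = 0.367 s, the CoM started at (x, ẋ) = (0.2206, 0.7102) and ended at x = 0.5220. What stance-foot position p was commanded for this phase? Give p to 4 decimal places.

p = 0.2503

ωT = 3.1834·0.367 = 1.168308; cosh(ωT) = 1.763719, sinh(ωT) = 1.452826
x(T) = p + (x₀−p)·cosh(ωT) + (ẋ₀/ω)·sinh(ωT) ⇒ p·(1 − cosh) = x(T) − x₀·cosh − (ẋ₀/ω)·sinh
numerator   = 0.5220 − (0.2206)·1.763719 − (0.7102/3.1834)·1.452826 = -0.191194
denominator = 1 − 1.763719 = -0.763719
p = -0.191194 / -0.763719 = 0.2503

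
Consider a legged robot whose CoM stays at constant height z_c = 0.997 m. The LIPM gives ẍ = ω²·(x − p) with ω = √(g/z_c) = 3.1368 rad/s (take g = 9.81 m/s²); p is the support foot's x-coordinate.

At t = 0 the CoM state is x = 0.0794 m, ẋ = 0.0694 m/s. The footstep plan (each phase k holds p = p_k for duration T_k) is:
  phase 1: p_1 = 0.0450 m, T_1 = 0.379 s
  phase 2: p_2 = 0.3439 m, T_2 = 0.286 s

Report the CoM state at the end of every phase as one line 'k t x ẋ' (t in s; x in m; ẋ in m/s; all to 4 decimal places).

1 0.3790 0.1397 0.2852
2 0.6650 0.1448 -0.2471

phase 1: p=0.0450, T=0.379, ωT=1.188847, cosh=1.793933, sinh=1.489361; start (x,ẋ)=(0.079400, 0.069400) → end (x,ẋ)=(0.139663, 0.285210)
phase 2: p=0.3439, T=0.286, ωT=0.897125, cosh=1.430141, sinh=1.022401; start (x,ẋ)=(0.139663, 0.285210) → end (x,ẋ)=(0.144772, -0.247113)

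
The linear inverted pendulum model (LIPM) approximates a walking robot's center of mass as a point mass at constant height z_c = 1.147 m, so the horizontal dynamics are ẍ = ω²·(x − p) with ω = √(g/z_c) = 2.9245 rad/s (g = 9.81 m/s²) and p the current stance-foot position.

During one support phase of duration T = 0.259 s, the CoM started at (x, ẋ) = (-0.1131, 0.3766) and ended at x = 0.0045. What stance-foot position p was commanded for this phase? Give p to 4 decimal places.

ωT = 2.9245·0.259 = 0.757445; cosh(ωT) = 1.300842, sinh(ωT) = 0.831979
x(T) = p + (x₀−p)·cosh(ωT) + (ẋ₀/ω)·sinh(ωT) ⇒ p·(1 − cosh) = x(T) − x₀·cosh − (ẋ₀/ω)·sinh
numerator   = 0.0045 − (-0.1131)·1.300842 − (0.3766/2.9245)·0.831979 = 0.044488
denominator = 1 − 1.300842 = -0.300842
p = 0.044488 / -0.300842 = -0.1479

p = -0.1479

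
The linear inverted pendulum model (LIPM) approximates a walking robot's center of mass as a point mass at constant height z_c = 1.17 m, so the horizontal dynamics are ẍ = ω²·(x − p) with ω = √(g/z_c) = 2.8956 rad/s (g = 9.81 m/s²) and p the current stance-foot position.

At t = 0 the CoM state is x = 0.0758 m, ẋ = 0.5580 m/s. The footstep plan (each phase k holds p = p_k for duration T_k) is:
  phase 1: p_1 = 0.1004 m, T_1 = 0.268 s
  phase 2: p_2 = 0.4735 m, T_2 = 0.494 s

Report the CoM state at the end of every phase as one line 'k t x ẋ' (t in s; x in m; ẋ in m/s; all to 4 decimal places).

phase 1: p=0.1004, T=0.268, ωT=0.776021, cosh=1.316521, sinh=0.856288; start (x,ẋ)=(0.075800, 0.558000) → end (x,ẋ)=(0.233025, 0.673624)
phase 2: p=0.4735, T=0.494, ωT=1.430426, cosh=2.209844, sinh=1.970637; start (x,ẋ)=(0.233025, 0.673624) → end (x,ẋ)=(0.400532, 0.116414)

1 0.2680 0.2330 0.6736
2 0.7620 0.4005 0.1164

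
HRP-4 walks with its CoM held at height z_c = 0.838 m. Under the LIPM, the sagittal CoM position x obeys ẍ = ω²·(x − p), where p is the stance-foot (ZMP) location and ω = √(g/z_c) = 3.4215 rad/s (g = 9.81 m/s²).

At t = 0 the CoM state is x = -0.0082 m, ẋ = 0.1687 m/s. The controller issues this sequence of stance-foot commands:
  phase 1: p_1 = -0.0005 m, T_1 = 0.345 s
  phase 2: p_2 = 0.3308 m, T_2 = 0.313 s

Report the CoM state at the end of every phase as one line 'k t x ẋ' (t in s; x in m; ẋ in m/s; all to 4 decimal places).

phase 1: p=-0.0005, T=0.345, ωT=1.180417, cosh=1.781442, sinh=1.474291; start (x,ẋ)=(-0.008200, 0.168700) → end (x,ẋ)=(0.058474, 0.261688)
phase 2: p=0.3308, T=0.313, ωT=1.070930, cosh=1.630390, sinh=1.287700; start (x,ẋ)=(0.058474, 0.261688) → end (x,ẋ)=(-0.014710, -0.773178)

1 0.3450 0.0585 0.2617
2 0.6580 -0.0147 -0.7732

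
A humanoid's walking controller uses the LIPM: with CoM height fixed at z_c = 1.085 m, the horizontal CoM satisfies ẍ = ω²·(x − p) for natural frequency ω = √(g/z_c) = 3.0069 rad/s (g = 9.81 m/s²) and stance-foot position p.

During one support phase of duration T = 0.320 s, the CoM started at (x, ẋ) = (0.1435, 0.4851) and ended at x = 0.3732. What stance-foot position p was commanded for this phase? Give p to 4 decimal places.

ωT = 3.0069·0.320 = 0.962208; cosh(ωT) = 1.499759, sinh(ωT) = 1.117711
x(T) = p + (x₀−p)·cosh(ωT) + (ẋ₀/ω)·sinh(ωT) ⇒ p·(1 − cosh) = x(T) − x₀·cosh − (ẋ₀/ω)·sinh
numerator   = 0.3732 − (0.1435)·1.499759 − (0.4851/3.0069)·1.117711 = -0.022334
denominator = 1 − 1.499759 = -0.499759
p = -0.022334 / -0.499759 = 0.0447

p = 0.0447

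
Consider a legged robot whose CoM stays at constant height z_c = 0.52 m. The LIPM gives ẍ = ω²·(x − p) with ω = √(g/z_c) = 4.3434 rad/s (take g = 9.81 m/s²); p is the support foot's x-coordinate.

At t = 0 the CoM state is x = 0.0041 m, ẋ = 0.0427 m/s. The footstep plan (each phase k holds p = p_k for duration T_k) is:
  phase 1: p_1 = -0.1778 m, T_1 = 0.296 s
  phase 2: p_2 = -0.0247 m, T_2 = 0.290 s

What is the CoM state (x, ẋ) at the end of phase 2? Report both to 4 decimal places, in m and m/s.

phase 1: p=-0.1778, T=0.296, ωT=1.285646, cosh=1.946739, sinh=1.670267; start (x,ẋ)=(0.004100, 0.042700) → end (x,ẋ)=(0.192732, 1.402744)
phase 2: p=-0.0247, T=0.290, ωT=1.259586, cosh=1.903867, sinh=1.620095; start (x,ẋ)=(0.192732, 1.402744) → end (x,ẋ)=(0.912488, 4.200648)

x = 0.9125, ẋ = 4.2006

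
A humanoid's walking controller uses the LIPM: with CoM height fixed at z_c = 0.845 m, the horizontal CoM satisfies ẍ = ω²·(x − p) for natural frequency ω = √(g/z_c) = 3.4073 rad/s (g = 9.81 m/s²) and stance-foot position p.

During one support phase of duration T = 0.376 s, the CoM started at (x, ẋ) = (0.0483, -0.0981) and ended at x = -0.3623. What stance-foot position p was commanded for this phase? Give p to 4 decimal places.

ωT = 3.4073·0.376 = 1.281145; cosh(ωT) = 1.939239, sinh(ωT) = 1.661520
x(T) = p + (x₀−p)·cosh(ωT) + (ẋ₀/ω)·sinh(ωT) ⇒ p·(1 − cosh) = x(T) − x₀·cosh − (ẋ₀/ω)·sinh
numerator   = -0.3623 − (0.0483)·1.939239 − (-0.0981/3.4073)·1.661520 = -0.408128
denominator = 1 − 1.939239 = -0.939239
p = -0.408128 / -0.939239 = 0.4345

p = 0.4345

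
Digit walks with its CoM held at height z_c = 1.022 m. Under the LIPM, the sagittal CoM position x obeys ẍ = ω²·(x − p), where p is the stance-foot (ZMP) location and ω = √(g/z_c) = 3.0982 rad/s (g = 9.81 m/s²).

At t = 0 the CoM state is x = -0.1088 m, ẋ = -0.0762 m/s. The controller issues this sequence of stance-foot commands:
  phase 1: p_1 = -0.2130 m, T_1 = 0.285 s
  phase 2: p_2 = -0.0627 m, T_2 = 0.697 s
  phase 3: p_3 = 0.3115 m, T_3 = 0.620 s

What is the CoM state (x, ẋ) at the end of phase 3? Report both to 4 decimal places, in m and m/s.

x = 0.2541, ẋ = -0.0028

phase 1: p=-0.2130, T=0.285, ωT=0.882987, cosh=1.415829, sinh=1.002283; start (x,ẋ)=(-0.108800, -0.076200) → end (x,ẋ)=(-0.090122, 0.215683)
phase 2: p=-0.0627, T=0.697, ωT=2.159445, cosh=4.390860, sinh=4.275470; start (x,ẋ)=(-0.090122, 0.215683) → end (x,ẋ)=(0.114535, 0.583800)
phase 3: p=0.3115, T=0.620, ωT=1.920884, cosh=3.486734, sinh=3.340257; start (x,ẋ)=(0.114535, 0.583800) → end (x,ẋ)=(0.254146, -0.002794)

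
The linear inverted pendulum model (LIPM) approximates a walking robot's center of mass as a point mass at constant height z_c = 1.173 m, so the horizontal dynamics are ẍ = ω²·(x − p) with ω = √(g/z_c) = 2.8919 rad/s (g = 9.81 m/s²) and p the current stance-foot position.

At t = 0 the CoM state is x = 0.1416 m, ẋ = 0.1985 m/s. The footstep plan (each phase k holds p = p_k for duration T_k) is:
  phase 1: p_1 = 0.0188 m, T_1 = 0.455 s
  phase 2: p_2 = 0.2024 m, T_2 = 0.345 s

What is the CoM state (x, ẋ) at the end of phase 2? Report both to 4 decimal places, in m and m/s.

x = 0.8900, ẋ = 2.1687

phase 1: p=0.0188, T=0.455, ωT=1.315815, cosh=1.998021, sinh=1.729765; start (x,ẋ)=(0.141600, 0.198500) → end (x,ẋ)=(0.382888, 1.010891)
phase 2: p=0.2024, T=0.345, ωT=0.997706, cosh=1.540388, sinh=1.171664; start (x,ẋ)=(0.382888, 1.010891) → end (x,ẋ)=(0.889988, 2.168718)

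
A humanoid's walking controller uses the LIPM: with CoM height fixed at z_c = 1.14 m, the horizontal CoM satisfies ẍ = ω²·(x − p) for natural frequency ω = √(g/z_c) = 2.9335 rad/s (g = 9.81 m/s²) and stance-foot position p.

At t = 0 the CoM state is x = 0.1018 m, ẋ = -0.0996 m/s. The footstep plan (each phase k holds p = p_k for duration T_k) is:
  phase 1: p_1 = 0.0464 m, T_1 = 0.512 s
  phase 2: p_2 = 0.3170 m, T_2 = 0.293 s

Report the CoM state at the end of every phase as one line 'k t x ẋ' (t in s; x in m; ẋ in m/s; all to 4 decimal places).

phase 1: p=0.0464, T=0.512, ωT=1.501952, cosh=2.356570, sinh=2.133875; start (x,ẋ)=(0.101800, -0.099600) → end (x,ẋ)=(0.104503, 0.112074)
phase 2: p=0.3170, T=0.293, ωT=0.859515, cosh=1.392692, sinh=0.969324; start (x,ẋ)=(0.104503, 0.112074) → end (x,ẋ)=(0.058091, -0.448152)

1 0.5120 0.1045 0.1121
2 0.8050 0.0581 -0.4482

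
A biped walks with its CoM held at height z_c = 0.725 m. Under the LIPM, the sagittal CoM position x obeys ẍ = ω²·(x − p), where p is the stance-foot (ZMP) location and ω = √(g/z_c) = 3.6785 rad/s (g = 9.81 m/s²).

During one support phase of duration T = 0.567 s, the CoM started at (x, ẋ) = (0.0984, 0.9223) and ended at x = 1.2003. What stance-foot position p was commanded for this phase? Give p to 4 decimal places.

ωT = 3.6785·0.567 = 2.085709; cosh(ωT) = 4.087260, sinh(ωT) = 3.963041
x(T) = p + (x₀−p)·cosh(ωT) + (ẋ₀/ω)·sinh(ωT) ⇒ p·(1 − cosh) = x(T) − x₀·cosh − (ẋ₀/ω)·sinh
numerator   = 1.2003 − (0.0984)·4.087260 − (0.9223/3.6785)·3.963041 = -0.195529
denominator = 1 − 4.087260 = -3.087260
p = -0.195529 / -3.087260 = 0.0633

p = 0.0633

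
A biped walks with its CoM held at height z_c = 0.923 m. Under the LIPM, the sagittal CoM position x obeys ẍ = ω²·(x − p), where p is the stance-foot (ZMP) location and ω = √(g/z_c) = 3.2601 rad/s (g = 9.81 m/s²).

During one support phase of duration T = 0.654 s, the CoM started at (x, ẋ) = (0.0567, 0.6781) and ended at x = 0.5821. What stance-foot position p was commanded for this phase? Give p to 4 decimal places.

p = 0.1603

ωT = 3.2601·0.654 = 2.132105; cosh(ωT) = 4.275595, sinh(ωT) = 4.157007
x(T) = p + (x₀−p)·cosh(ωT) + (ẋ₀/ω)·sinh(ωT) ⇒ p·(1 − cosh) = x(T) − x₀·cosh − (ẋ₀/ω)·sinh
numerator   = 0.5821 − (0.0567)·4.275595 − (0.6781/3.2601)·4.157007 = -0.524983
denominator = 1 − 4.275595 = -3.275595
p = -0.524983 / -3.275595 = 0.1603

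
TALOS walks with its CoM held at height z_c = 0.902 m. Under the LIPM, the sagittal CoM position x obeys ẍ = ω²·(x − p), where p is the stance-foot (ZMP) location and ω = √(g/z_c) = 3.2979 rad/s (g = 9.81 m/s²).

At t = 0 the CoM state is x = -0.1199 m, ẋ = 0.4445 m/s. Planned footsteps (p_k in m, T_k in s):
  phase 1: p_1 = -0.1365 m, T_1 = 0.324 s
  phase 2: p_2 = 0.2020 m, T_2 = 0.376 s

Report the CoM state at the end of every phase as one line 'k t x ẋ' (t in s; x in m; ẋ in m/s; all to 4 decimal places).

1 0.3240 0.0635 0.7936
2 0.7000 0.3237 0.7632

phase 1: p=-0.1365, T=0.324, ωT=1.068520, cosh=1.627292, sinh=1.283775; start (x,ẋ)=(-0.119900, 0.444500) → end (x,ẋ)=(0.063544, 0.793612)
phase 2: p=0.2020, T=0.376, ωT=1.240010, cosh=1.872515, sinh=1.583134; start (x,ẋ)=(0.063544, 0.793612) → end (x,ẋ)=(0.323706, 0.763167)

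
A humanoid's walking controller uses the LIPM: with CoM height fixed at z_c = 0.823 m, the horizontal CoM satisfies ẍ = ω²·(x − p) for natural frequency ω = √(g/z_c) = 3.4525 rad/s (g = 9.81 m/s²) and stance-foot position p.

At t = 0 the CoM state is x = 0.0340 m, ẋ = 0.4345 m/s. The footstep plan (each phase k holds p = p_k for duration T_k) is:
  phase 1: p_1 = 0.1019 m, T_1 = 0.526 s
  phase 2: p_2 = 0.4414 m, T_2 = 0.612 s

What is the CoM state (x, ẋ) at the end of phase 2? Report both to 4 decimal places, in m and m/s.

phase 1: p=0.1019, T=0.526, ωT=1.816015, cosh=3.154993, sinh=2.992320; start (x,ẋ)=(0.034000, 0.434500) → end (x,ẋ)=(0.264262, 0.669370)
phase 2: p=0.4414, T=0.612, ωT=2.112930, cosh=4.196664, sinh=4.075780; start (x,ẋ)=(0.264262, 0.669370) → end (x,ẋ)=(0.488223, 0.316501)

x = 0.4882, ẋ = 0.3165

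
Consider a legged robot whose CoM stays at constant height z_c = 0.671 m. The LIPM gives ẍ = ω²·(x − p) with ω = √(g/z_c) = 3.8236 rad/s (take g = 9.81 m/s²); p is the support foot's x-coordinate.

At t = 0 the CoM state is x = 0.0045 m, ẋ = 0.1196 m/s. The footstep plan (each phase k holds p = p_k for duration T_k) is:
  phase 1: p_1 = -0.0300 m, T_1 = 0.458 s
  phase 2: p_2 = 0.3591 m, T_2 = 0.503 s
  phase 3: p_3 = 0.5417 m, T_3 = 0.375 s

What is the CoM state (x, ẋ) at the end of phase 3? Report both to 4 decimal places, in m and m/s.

phase 1: p=-0.0300, T=0.458, ωT=1.751209, cosh=2.967564, sinh=2.794000; start (x,ẋ)=(0.004500, 0.119600) → end (x,ẋ)=(0.159776, 0.723489)
phase 2: p=0.3591, T=0.503, ωT=1.923271, cosh=3.494717, sinh=3.348588; start (x,ẋ)=(0.159776, 0.723489) → end (x,ẋ)=(0.296127, -0.023694)
phase 3: p=0.5417, T=0.375, ωT=1.433850, cosh=2.216604, sinh=1.978214; start (x,ẋ)=(0.296127, -0.023694) → end (x,ẋ)=(-0.014897, -1.910013)

x = -0.0149, ẋ = -1.9100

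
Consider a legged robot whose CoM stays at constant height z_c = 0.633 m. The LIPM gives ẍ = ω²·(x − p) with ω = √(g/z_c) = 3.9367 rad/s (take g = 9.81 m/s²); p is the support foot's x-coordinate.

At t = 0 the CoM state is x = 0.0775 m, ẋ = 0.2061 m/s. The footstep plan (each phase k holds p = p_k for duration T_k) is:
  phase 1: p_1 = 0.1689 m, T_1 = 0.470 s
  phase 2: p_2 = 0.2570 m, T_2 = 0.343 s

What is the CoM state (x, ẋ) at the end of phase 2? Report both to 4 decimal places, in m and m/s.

x = -0.4065, ẋ = -2.4992

phase 1: p=0.1689, T=0.470, ωT=1.850249, cosh=3.259301, sinh=3.102103; start (x,ẋ)=(0.077500, 0.206100) → end (x,ẋ)=(0.033406, -0.444439)
phase 2: p=0.2570, T=0.343, ωT=1.350288, cosh=2.058851, sinh=1.799686; start (x,ẋ)=(0.033406, -0.444439) → end (x,ẋ)=(-0.406525, -2.499159)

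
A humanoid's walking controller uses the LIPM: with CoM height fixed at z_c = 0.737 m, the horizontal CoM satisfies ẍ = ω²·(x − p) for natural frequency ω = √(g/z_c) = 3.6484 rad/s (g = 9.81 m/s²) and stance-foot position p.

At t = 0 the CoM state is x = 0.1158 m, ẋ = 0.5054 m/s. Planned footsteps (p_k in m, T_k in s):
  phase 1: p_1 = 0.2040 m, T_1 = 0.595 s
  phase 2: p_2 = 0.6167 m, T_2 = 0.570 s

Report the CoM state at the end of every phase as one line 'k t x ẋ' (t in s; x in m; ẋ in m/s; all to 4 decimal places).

phase 1: p=0.2040, T=0.595, ωT=2.170798, cosh=4.439681, sinh=4.325595; start (x,ẋ)=(0.115800, 0.505400) → end (x,ẋ)=(0.411630, 0.851887)
phase 2: p=0.6167, T=0.570, ωT=2.079588, cosh=4.063077, sinh=3.938095; start (x,ẋ)=(0.411630, 0.851887) → end (x,ẋ)=(0.703012, 0.514880)

1 0.5950 0.4116 0.8519
2 1.1650 0.7030 0.5149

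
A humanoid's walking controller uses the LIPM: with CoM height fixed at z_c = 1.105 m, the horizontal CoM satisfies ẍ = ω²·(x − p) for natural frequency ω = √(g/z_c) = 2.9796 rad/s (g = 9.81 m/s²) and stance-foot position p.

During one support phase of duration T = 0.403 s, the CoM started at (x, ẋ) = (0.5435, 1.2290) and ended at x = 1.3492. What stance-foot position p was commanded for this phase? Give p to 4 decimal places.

ωT = 2.9796·0.403 = 1.200779; cosh(ωT) = 1.811832, sinh(ωT) = 1.510872
x(T) = p + (x₀−p)·cosh(ωT) + (ẋ₀/ω)·sinh(ωT) ⇒ p·(1 − cosh) = x(T) − x₀·cosh − (ẋ₀/ω)·sinh
numerator   = 1.3492 − (0.5435)·1.811832 − (1.2290/2.9796)·1.510872 = -0.258722
denominator = 1 − 1.811832 = -0.811832
p = -0.258722 / -0.811832 = 0.3187

p = 0.3187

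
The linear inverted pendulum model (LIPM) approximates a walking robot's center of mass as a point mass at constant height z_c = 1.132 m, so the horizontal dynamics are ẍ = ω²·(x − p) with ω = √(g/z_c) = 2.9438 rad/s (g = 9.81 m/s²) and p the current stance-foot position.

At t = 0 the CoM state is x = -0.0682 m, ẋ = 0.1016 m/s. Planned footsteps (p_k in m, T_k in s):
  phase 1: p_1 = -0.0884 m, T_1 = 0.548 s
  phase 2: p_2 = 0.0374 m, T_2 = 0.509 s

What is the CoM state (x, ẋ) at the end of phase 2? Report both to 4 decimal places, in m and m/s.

x = 0.3559, ẋ = 1.0223

phase 1: p=-0.0884, T=0.548, ωT=1.613202, cosh=2.609053, sinh=2.409805; start (x,ẋ)=(-0.068200, 0.101600) → end (x,ẋ)=(0.047473, 0.408378)
phase 2: p=0.0374, T=0.509, ωT=1.498394, cosh=2.348993, sinh=2.125505; start (x,ẋ)=(0.047473, 0.408378) → end (x,ẋ)=(0.355922, 1.022305)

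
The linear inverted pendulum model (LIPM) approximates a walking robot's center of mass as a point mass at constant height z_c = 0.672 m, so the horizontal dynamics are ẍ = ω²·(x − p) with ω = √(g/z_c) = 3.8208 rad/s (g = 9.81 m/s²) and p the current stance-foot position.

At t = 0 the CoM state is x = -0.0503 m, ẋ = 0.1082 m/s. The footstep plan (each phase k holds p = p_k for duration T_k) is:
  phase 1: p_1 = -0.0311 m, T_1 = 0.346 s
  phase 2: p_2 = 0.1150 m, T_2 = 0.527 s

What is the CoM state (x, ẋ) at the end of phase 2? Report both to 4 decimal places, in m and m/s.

phase 1: p=-0.0311, T=0.346, ωT=1.321997, cosh=2.008753, sinh=1.742151; start (x,ẋ)=(-0.050300, 0.108200) → end (x,ẋ)=(-0.020333, 0.089544)
phase 2: p=0.1150, T=0.527, ωT=2.013562, cosh=3.811729, sinh=3.678217; start (x,ẋ)=(-0.020333, 0.089544) → end (x,ẋ)=(-0.314649, -1.560611)

x = -0.3146, ẋ = -1.5606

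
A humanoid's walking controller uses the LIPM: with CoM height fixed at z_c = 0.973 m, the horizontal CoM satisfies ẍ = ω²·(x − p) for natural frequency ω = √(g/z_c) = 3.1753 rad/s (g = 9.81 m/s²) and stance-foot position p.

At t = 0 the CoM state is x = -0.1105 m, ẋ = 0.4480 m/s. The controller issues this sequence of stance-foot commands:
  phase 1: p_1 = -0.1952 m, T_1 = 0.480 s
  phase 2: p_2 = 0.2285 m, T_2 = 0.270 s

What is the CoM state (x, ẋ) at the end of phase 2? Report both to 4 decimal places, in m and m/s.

phase 1: p=-0.1952, T=0.480, ωT=1.524144, cosh=2.404510, sinh=2.186702; start (x,ẋ)=(-0.110500, 0.448000) → end (x,ẋ)=(0.316982, 1.665329)
phase 2: p=0.2285, T=0.270, ωT=0.857331, cosh=1.390577, sinh=0.966284; start (x,ẋ)=(0.316982, 1.665329) → end (x,ẋ)=(0.858322, 2.587253)

x = 0.8583, ẋ = 2.5873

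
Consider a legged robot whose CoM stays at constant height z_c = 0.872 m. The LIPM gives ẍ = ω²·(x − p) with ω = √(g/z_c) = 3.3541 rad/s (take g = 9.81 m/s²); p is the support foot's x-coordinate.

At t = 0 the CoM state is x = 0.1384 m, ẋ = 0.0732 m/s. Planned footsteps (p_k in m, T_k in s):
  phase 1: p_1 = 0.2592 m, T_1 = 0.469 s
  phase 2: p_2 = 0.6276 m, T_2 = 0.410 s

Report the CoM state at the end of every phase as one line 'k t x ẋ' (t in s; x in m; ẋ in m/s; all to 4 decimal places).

phase 1: p=0.2592, T=0.469, ωT=1.573073, cosh=2.514424, sinh=2.307017; start (x,ẋ)=(0.138400, 0.073200) → end (x,ẋ)=(0.005806, -0.750690)
phase 2: p=0.6276, T=0.410, ωT=1.375181, cosh=2.104293, sinh=1.851499; start (x,ẋ)=(0.005806, -0.750690) → end (x,ẋ)=(-1.095226, -5.441085)

1 0.4690 0.0058 -0.7507
2 0.8790 -1.0952 -5.4411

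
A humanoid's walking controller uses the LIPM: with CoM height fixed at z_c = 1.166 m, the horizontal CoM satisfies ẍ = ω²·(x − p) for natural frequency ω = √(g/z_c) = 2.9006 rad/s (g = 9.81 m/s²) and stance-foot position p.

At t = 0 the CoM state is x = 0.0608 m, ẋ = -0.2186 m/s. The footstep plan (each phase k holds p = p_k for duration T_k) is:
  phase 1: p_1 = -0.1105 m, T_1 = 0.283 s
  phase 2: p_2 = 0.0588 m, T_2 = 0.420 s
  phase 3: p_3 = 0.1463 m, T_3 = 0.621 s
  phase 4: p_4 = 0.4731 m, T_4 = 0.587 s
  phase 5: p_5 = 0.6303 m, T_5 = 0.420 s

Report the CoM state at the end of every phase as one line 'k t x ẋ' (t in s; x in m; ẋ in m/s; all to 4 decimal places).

phase 1: p=-0.1105, T=0.283, ωT=0.820870, cosh=1.356262, sinh=0.916213; start (x,ẋ)=(0.060800, -0.218600) → end (x,ẋ)=(0.052778, 0.158763)
phase 2: p=0.0588, T=0.420, ωT=1.218252, cosh=1.838509, sinh=1.542763; start (x,ẋ)=(0.052778, 0.158763) → end (x,ẋ)=(0.132172, 0.264941)
phase 3: p=0.1463, T=0.621, ωT=1.801273, cosh=3.111220, sinh=2.946131; start (x,ẋ)=(0.132172, 0.264941) → end (x,ẋ)=(0.371443, 0.703553)
phase 4: p=0.4731, T=0.587, ωT=1.702652, cosh=2.835342, sinh=2.653143; start (x,ẋ)=(0.371443, 0.703553) → end (x,ẋ)=(0.828397, 1.212487)
phase 5: p=0.6303, T=0.420, ωT=1.218252, cosh=1.838509, sinh=1.542763; start (x,ẋ)=(0.828397, 1.212487) → end (x,ẋ)=(1.639397, 3.115641)

1 0.2830 0.0528 0.1588
2 0.7030 0.1322 0.2649
3 1.3240 0.3714 0.7036
4 1.9110 0.8284 1.2125
5 2.3310 1.6394 3.1156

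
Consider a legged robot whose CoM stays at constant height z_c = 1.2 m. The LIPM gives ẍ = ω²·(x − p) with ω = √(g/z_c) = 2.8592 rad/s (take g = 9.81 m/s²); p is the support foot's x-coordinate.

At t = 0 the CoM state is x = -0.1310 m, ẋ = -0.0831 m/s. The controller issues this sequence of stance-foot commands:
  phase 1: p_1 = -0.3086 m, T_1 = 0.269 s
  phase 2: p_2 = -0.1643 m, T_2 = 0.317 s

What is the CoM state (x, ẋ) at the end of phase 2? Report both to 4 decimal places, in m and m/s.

phase 1: p=-0.3086, T=0.269, ωT=0.769125, cosh=1.310648, sinh=0.847229; start (x,ẋ)=(-0.131000, -0.083100) → end (x,ẋ)=(-0.100453, 0.321303)
phase 2: p=-0.1643, T=0.317, ωT=0.906366, cosh=1.439651, sinh=1.035661; start (x,ẋ)=(-0.100453, 0.321303) → end (x,ẋ)=(0.044000, 0.651626)

x = 0.0440, ẋ = 0.6516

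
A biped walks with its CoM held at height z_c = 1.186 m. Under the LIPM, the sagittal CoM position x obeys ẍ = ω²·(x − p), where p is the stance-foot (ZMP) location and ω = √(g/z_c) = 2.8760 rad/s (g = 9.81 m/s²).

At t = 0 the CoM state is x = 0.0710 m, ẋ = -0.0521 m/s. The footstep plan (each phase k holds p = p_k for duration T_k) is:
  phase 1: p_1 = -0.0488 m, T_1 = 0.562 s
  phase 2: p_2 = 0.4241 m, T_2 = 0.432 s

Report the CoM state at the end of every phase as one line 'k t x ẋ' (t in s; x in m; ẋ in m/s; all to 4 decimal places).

1 0.5620 0.2209 0.6968
2 0.9940 0.4274 0.3794

phase 1: p=-0.0488, T=0.562, ωT=1.616312, cosh=2.616559, sinh=2.417929; start (x,ẋ)=(0.071000, -0.052100) → end (x,ẋ)=(0.220862, 0.696762)
phase 2: p=0.4241, T=0.432, ωT=1.242432, cosh=1.876355, sinh=1.587673; start (x,ẋ)=(0.220862, 0.696762) → end (x,ẋ)=(0.427396, 0.379358)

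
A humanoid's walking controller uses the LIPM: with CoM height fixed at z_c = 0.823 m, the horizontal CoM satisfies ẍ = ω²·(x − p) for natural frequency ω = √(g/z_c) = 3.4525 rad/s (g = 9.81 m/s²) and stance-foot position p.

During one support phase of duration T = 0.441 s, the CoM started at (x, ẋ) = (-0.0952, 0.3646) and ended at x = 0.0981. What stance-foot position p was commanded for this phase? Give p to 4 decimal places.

ωT = 3.4525·0.441 = 1.522552; cosh(ωT) = 2.401033, sinh(ωT) = 2.182878
x(T) = p + (x₀−p)·cosh(ωT) + (ẋ₀/ω)·sinh(ωT) ⇒ p·(1 − cosh) = x(T) − x₀·cosh − (ẋ₀/ω)·sinh
numerator   = 0.0981 − (-0.0952)·2.401033 − (0.3646/3.4525)·2.182878 = 0.096156
denominator = 1 − 2.401033 = -1.401033
p = 0.096156 / -1.401033 = -0.0686

p = -0.0686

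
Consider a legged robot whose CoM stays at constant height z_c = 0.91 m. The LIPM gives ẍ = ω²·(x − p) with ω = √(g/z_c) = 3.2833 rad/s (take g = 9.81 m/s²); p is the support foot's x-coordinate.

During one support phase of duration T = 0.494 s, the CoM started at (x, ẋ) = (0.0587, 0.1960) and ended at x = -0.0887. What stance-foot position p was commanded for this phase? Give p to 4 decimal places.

p = 0.2382

ωT = 3.2833·0.494 = 1.621950; cosh(ωT) = 2.630234, sinh(ωT) = 2.432721
x(T) = p + (x₀−p)·cosh(ωT) + (ẋ₀/ω)·sinh(ωT) ⇒ p·(1 − cosh) = x(T) − x₀·cosh − (ẋ₀/ω)·sinh
numerator   = -0.0887 − (0.0587)·2.630234 − (0.1960/3.2833)·2.432721 = -0.388319
denominator = 1 − 2.630234 = -1.630234
p = -0.388319 / -1.630234 = 0.2382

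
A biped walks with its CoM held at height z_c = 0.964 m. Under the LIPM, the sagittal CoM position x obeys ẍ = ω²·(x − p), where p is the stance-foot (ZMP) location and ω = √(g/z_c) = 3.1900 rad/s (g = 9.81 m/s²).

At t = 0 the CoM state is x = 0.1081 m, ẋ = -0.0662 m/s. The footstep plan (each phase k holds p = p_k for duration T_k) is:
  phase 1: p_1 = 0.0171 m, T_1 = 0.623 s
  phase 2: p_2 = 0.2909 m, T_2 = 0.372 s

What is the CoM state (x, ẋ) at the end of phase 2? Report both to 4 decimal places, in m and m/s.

x = 0.6425, ẋ = 1.3734

phase 1: p=0.0171, T=0.623, ωT=1.987370, cosh=3.716687, sinh=3.579632; start (x,ẋ)=(0.108100, -0.066200) → end (x,ẋ)=(0.281033, 0.793087)
phase 2: p=0.2909, T=0.372, ωT=1.186680, cosh=1.790710, sinh=1.485477; start (x,ẋ)=(0.281033, 0.793087) → end (x,ẋ)=(0.642545, 1.373430)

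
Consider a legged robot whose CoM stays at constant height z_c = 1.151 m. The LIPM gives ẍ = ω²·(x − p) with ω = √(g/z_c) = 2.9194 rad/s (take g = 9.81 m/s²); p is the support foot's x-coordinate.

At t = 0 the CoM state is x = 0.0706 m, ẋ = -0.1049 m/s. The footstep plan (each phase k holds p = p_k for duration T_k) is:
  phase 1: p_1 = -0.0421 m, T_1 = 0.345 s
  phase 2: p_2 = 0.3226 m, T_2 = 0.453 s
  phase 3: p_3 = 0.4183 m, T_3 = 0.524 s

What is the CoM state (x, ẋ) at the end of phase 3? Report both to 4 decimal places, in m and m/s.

x = -1.1606, ẋ = -4.4966

phase 1: p=-0.0421, T=0.345, ωT=1.007193, cosh=1.551574, sinh=1.186331; start (x,ẋ)=(0.070600, -0.104900) → end (x,ẋ)=(0.090135, 0.227562)
phase 2: p=0.3226, T=0.453, ωT=1.322488, cosh=2.009609, sinh=1.743138; start (x,ẋ)=(0.090135, 0.227562) → end (x,ẋ)=(-0.008689, -0.725683)
phase 3: p=0.4183, T=0.524, ωT=1.529766, cosh=2.416840, sinh=2.200254; start (x,ẋ)=(-0.008689, -0.725683) → end (x,ẋ)=(-1.160588, -4.496592)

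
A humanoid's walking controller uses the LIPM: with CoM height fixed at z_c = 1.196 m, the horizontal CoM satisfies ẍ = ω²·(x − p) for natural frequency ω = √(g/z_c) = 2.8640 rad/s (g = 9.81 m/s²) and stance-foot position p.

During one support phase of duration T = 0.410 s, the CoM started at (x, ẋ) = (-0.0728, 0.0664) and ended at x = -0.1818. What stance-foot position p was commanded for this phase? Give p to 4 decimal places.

p = 0.1122

ωT = 2.8640·0.410 = 1.174240; cosh(ωT) = 1.772368, sinh(ωT) = 1.463315
x(T) = p + (x₀−p)·cosh(ωT) + (ẋ₀/ω)·sinh(ωT) ⇒ p·(1 − cosh) = x(T) − x₀·cosh − (ẋ₀/ω)·sinh
numerator   = -0.1818 − (-0.0728)·1.772368 − (0.0664/2.8640)·1.463315 = -0.086698
denominator = 1 − 1.772368 = -0.772368
p = -0.086698 / -0.772368 = 0.1122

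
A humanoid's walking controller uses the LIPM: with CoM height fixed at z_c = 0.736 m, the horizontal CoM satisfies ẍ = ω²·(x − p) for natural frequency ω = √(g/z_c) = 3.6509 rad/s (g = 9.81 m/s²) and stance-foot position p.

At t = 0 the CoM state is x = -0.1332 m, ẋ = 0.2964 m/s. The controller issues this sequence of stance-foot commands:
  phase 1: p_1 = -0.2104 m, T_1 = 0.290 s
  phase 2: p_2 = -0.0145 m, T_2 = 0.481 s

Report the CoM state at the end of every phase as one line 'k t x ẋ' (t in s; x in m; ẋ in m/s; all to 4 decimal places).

1 0.2900 0.0172 0.8360
2 0.7710 0.7231 2.8174

phase 1: p=-0.2104, T=0.290, ωT=1.058761, cosh=1.614841, sinh=1.267956; start (x,ẋ)=(-0.133200, 0.296400) → end (x,ẋ)=(0.017205, 0.836012)
phase 2: p=-0.0145, T=0.481, ωT=1.756083, cosh=2.981217, sinh=2.808497; start (x,ẋ)=(0.017205, 0.836012) → end (x,ẋ)=(0.723132, 2.817424)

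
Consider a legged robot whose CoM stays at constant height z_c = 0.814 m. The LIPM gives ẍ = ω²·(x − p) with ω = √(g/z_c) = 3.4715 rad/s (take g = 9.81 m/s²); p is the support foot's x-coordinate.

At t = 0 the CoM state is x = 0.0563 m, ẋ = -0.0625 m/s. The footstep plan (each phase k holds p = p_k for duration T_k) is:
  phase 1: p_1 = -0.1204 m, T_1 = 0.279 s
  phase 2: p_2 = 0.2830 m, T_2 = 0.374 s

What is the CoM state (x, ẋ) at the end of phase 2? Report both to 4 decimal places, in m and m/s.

phase 1: p=-0.1204, T=0.279, ωT=0.968549, cosh=1.506876, sinh=1.127242; start (x,ẋ)=(0.056300, -0.062500) → end (x,ẋ)=(0.125570, 0.597287)
phase 2: p=0.2830, T=0.374, ωT=1.298341, cosh=1.968099, sinh=1.695115; start (x,ẋ)=(0.125570, 0.597287) → end (x,ẋ)=(0.264815, 0.249110)

x = 0.2648, ẋ = 0.2491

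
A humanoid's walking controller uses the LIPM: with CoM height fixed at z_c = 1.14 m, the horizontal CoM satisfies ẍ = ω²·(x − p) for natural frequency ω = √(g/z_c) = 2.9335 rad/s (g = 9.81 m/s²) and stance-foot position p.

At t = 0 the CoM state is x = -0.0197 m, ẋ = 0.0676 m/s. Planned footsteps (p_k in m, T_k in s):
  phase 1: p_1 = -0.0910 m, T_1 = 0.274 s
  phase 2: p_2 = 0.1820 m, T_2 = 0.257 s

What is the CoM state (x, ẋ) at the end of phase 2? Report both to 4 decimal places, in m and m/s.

phase 1: p=-0.0910, T=0.274, ωT=0.803779, cosh=1.340801, sinh=0.893167; start (x,ẋ)=(-0.019700, 0.067600) → end (x,ẋ)=(0.025181, 0.277452)
phase 2: p=0.1820, T=0.257, ωT=0.753910, cosh=1.297908, sinh=0.827385; start (x,ẋ)=(0.025181, 0.277452) → end (x,ẋ)=(0.056718, -0.020513)

x = 0.0567, ẋ = -0.0205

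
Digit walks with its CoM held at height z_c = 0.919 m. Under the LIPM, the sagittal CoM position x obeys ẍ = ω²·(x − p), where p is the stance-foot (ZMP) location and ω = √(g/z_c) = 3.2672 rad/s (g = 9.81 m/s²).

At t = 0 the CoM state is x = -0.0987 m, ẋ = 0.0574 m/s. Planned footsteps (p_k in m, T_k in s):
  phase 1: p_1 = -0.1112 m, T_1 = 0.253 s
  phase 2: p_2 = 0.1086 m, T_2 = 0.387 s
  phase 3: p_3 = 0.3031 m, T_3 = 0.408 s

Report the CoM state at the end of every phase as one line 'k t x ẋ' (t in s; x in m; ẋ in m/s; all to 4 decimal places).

1 0.2530 -0.0779 0.1159
2 0.6400 -0.1902 -0.7715
3 1.0480 -1.1140 -4.4085

phase 1: p=-0.1112, T=0.253, ωT=0.826602, cosh=1.361536, sinh=0.924002; start (x,ẋ)=(-0.098700, 0.057400) → end (x,ẋ)=(-0.077947, 0.115888)
phase 2: p=0.1086, T=0.387, ωT=1.264406, cosh=1.911699, sinh=1.629292; start (x,ẋ)=(-0.077947, 0.115888) → end (x,ẋ)=(-0.190231, -0.771489)
phase 3: p=0.3031, T=0.408, ωT=1.333018, cosh=2.028075, sinh=1.764395; start (x,ẋ)=(-0.190231, -0.771489) → end (x,ẋ)=(-1.114042, -4.408510)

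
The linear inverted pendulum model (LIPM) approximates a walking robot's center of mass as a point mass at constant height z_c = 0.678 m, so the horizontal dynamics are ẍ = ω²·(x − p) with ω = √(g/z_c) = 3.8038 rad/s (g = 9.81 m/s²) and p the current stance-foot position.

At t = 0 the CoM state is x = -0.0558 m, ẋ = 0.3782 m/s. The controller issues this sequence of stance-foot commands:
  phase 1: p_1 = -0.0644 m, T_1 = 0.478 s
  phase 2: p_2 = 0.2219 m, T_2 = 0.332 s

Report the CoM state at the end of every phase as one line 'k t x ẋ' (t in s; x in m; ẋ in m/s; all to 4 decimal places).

phase 1: p=-0.0644, T=0.478, ωT=1.818216, cosh=3.161588, sinh=2.999273; start (x,ẋ)=(-0.055800, 0.378200) → end (x,ẋ)=(0.260998, 1.293827)
phase 2: p=0.2219, T=0.332, ωT=1.262862, cosh=1.909184, sinh=1.626340; start (x,ẋ)=(0.260998, 1.293827) → end (x,ẋ)=(0.849730, 2.712024)

1 0.4780 0.2610 1.2938
2 0.8100 0.8497 2.7120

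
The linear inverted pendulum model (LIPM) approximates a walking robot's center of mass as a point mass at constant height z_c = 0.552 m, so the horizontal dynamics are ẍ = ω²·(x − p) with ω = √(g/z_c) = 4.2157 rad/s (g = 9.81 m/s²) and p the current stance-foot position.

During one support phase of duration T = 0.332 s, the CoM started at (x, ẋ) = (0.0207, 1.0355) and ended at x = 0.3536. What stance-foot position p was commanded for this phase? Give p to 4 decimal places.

p = 0.1378

ωT = 4.2157·0.332 = 1.399612; cosh(ωT) = 2.150161, sinh(ωT) = 1.903468
x(T) = p + (x₀−p)·cosh(ωT) + (ẋ₀/ω)·sinh(ωT) ⇒ p·(1 − cosh) = x(T) − x₀·cosh − (ẋ₀/ω)·sinh
numerator   = 0.3536 − (0.0207)·2.150161 − (1.0355/4.2157)·1.903468 = -0.158456
denominator = 1 − 2.150161 = -1.150161
p = -0.158456 / -1.150161 = 0.1378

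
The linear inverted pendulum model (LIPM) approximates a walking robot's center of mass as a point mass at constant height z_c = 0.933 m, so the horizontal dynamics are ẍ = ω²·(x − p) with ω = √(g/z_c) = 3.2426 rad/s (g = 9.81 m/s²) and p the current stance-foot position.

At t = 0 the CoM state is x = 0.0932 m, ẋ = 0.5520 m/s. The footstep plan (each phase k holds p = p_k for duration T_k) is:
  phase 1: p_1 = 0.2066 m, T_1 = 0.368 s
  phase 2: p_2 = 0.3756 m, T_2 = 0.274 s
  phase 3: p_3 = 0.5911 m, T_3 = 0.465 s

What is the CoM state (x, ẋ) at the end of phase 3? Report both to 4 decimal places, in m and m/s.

x = 0.1702, ẋ = -1.1350

phase 1: p=0.2066, T=0.368, ωT=1.193277, cosh=1.800548, sinh=1.497322; start (x,ẋ)=(0.093200, 0.552000) → end (x,ẋ)=(0.257313, 0.443321)
phase 2: p=0.3756, T=0.274, ωT=0.888472, cosh=1.421348, sinh=1.010065; start (x,ẋ)=(0.257313, 0.443321) → end (x,ẋ)=(0.345566, 0.242694)
phase 3: p=0.5911, T=0.465, ωT=1.507809, cosh=2.369109, sinh=2.147715; start (x,ẋ)=(0.345566, 0.242694) → end (x,ẋ)=(0.170151, -1.134972)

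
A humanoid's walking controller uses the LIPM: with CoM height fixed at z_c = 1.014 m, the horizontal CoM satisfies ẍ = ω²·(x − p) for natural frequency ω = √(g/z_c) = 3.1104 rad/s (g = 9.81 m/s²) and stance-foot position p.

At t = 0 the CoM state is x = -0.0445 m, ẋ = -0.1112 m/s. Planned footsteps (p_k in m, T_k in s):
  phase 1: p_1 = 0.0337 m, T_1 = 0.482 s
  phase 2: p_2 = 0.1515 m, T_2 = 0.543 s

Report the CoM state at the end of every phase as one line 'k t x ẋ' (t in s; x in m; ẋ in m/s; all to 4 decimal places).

1 0.4820 -0.2262 -0.7789
2 1.0250 -1.5604 -5.2517

phase 1: p=0.0337, T=0.482, ωT=1.499213, cosh=2.350734, sinh=2.127428; start (x,ẋ)=(-0.044500, -0.111200) → end (x,ẋ)=(-0.226185, -0.778863)
phase 2: p=0.1515, T=0.543, ωT=1.688947, cosh=2.799246, sinh=2.614532; start (x,ẋ)=(-0.226185, -0.778863) → end (x,ẋ)=(-1.560428, -5.251656)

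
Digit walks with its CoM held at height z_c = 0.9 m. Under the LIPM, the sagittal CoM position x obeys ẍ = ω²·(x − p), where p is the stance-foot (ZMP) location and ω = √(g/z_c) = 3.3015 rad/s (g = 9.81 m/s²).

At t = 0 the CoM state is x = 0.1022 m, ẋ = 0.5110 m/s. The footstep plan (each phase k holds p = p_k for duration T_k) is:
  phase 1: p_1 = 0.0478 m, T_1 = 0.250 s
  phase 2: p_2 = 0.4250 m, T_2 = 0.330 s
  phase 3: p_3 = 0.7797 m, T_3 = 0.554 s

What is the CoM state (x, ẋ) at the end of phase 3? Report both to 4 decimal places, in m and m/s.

phase 1: p=0.0478, T=0.250, ωT=0.825375, cosh=1.360404, sinh=0.922333; start (x,ẋ)=(0.102200, 0.511000) → end (x,ẋ)=(0.264563, 0.860819)
phase 2: p=0.4250, T=0.330, ωT=1.089495, cosh=1.654579, sinh=1.318193; start (x,ẋ)=(0.264563, 0.860819) → end (x,ẋ)=(0.503244, 0.726069)
phase 3: p=0.7797, T=0.554, ωT=1.829031, cosh=3.194209, sinh=3.033640; start (x,ẋ)=(0.503244, 0.726069) → end (x,ẋ)=(0.563802, -0.449647)

x = 0.5638, ẋ = -0.4496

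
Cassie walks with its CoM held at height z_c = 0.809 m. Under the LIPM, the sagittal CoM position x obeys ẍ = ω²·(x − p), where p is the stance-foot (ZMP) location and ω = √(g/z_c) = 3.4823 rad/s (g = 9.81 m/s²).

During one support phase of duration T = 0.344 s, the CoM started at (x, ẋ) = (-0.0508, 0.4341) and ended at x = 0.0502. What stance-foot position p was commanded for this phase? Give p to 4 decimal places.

p = 0.0566

ωT = 3.4823·0.344 = 1.197911; cosh(ωT) = 1.807507, sinh(ωT) = 1.505683
x(T) = p + (x₀−p)·cosh(ωT) + (ẋ₀/ω)·sinh(ωT) ⇒ p·(1 − cosh) = x(T) − x₀·cosh − (ẋ₀/ω)·sinh
numerator   = 0.0502 − (-0.0508)·1.807507 − (0.4341/3.4823)·1.505683 = -0.045676
denominator = 1 − 1.807507 = -0.807507
p = -0.045676 / -0.807507 = 0.0566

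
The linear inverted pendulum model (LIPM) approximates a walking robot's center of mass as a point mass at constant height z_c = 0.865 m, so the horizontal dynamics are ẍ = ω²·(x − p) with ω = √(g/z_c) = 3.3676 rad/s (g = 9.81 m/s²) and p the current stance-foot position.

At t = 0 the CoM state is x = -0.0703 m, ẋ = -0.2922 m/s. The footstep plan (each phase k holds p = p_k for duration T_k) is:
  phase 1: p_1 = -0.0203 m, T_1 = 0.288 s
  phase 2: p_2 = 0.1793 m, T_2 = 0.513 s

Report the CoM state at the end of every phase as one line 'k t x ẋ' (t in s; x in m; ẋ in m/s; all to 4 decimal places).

phase 1: p=-0.0203, T=0.288, ωT=0.969869, cosh=1.508366, sinh=1.129233; start (x,ẋ)=(-0.070300, -0.292200) → end (x,ẋ)=(-0.193700, -0.630885)
phase 2: p=0.1793, T=0.513, ωT=1.727579, cosh=2.902364, sinh=2.724650; start (x,ẋ)=(-0.193700, -0.630885) → end (x,ẋ)=(-1.413715, -5.253525)

1 0.2880 -0.1937 -0.6309
2 0.8010 -1.4137 -5.2535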